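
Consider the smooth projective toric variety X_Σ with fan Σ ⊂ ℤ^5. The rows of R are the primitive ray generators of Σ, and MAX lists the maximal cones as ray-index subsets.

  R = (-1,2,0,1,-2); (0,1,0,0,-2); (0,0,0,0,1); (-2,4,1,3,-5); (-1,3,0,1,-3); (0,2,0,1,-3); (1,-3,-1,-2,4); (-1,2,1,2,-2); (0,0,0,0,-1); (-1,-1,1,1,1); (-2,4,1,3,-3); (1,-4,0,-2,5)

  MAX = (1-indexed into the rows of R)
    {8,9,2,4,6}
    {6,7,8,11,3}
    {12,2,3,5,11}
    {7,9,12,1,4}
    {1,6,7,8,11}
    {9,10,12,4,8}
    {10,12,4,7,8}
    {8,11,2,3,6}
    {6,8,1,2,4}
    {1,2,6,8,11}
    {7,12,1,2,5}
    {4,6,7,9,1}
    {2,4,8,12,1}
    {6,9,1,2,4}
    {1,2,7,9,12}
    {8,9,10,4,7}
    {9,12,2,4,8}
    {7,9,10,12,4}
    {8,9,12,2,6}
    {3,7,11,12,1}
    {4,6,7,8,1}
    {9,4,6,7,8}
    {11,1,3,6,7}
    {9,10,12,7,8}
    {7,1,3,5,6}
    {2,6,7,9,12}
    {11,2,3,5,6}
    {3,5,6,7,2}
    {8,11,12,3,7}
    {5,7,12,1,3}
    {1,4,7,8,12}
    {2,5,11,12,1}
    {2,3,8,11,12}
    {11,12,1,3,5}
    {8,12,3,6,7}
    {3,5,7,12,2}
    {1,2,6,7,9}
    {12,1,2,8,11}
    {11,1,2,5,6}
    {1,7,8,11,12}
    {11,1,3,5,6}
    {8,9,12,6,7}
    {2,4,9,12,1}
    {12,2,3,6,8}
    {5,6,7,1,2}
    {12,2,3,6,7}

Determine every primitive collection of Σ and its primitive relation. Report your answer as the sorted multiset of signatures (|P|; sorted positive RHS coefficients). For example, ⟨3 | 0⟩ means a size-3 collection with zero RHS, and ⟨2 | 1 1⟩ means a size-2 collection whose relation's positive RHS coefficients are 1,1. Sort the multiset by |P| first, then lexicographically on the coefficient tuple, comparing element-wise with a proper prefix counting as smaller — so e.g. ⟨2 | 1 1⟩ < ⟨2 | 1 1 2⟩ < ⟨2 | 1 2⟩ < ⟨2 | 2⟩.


25 minimal non-faces of Δ(Σ) (on 12 rays):

  P={3,9}:  v_{3} + v_{9} = 0  ⟹  sig = ⟨2 | 0⟩
  P={3,4}:  v_{3} + v_{4} = v_{1} + v_{8}  ⟹  sig = ⟨2 | 1 1⟩
  P={5,8}:  v_{5} + v_{8} = v_{2} + v_{11}  ⟹  sig = ⟨2 | 1 1⟩
  P={5,9}:  v_{5} + v_{9} = v_{1} + v_{2}  ⟹  sig = ⟨2 | 1 1⟩
  P={9,11}:  v_{9} + v_{11} = v_{1} + v_{8}  ⟹  sig = ⟨2 | 1 1⟩
  P={2,10}:  v_{2} + v_{10} = v_{4} + v_{9} + v_{12}  ⟹  sig = ⟨2 | 1 1 1⟩
  P={5,10}:  v_{5} + v_{10} = v_{1} + v_{4} + v_{12}  ⟹  sig = ⟨2 | 1 1 1⟩
  P={3,10}:  v_{3} + v_{10} = v_{4} + v_{7} + v_{8} + v_{12}  ⟹  sig = ⟨2 | 1 1 1 1⟩
  P={10,11}:  v_{10} + v_{11} = v_{1} + v_{4} + v_{7} + 2·v_{8} + v_{12}  ⟹  sig = ⟨2 | 1 1 1 1 2⟩
  P={1,10}:  v_{1} + v_{10} = 2·v_{4} + v_{7} + v_{12}  ⟹  sig = ⟨2 | 1 1 2⟩
  P={4,5}:  v_{4} + v_{5} = 2·v_{1} + v_{2} + v_{8}  ⟹  sig = ⟨2 | 1 1 2⟩
  P={6,10}:  v_{6} + v_{10} = v_{7} + 2·v_{8} + 2·v_{9}  ⟹  sig = ⟨2 | 1 2 2⟩
  P={4,11}:  v_{4} + v_{11} = 2·v_{1} + 2·v_{8}  ⟹  sig = ⟨2 | 2 2⟩
  P={1,6,12}:  v_{1} + v_{6} + v_{12} = 0  ⟹  sig = ⟨3 | 0⟩
  P={2,7,8}:  v_{2} + v_{7} + v_{8} = 0  ⟹  sig = ⟨3 | 0⟩
  P={1,2,3}:  v_{1} + v_{2} + v_{3} = v_{5}  ⟹  sig = ⟨3 | 1⟩
  P={1,3,8}:  v_{1} + v_{3} + v_{8} = v_{11}  ⟹  sig = ⟨3 | 1⟩
  P={1,8,9}:  v_{1} + v_{8} + v_{9} = v_{4}  ⟹  sig = ⟨3 | 1⟩
  P={2,4,7}:  v_{2} + v_{4} + v_{7} = v_{1} + v_{9}  ⟹  sig = ⟨3 | 1 1⟩
  P={2,7,11}:  v_{2} + v_{7} + v_{11} = v_{1} + v_{3}  ⟹  sig = ⟨3 | 1 1⟩
  P={4,6,12}:  v_{4} + v_{6} + v_{12} = v_{8} + v_{9}  ⟹  sig = ⟨3 | 1 1⟩
  P={5,6,12}:  v_{5} + v_{6} + v_{12} = v_{2} + v_{3}  ⟹  sig = ⟨3 | 1 1⟩
  P={6,11,12}:  v_{6} + v_{11} + v_{12} = v_{3} + v_{8}  ⟹  sig = ⟨3 | 1 1⟩
  P={5,7,11}:  v_{5} + v_{7} + v_{11} = 2·v_{1} + 2·v_{3}  ⟹  sig = ⟨3 | 2 2⟩
  P={4,7,8,9,12}:  v_{4} + v_{7} + v_{8} + v_{9} + v_{12} = v_{10}  ⟹  sig = ⟨5 | 1⟩

so the primitive-relation signature multiset is
{ ⟨2 | 0⟩,  ⟨2 | 1 1⟩ ×4,  ⟨2 | 1 1 1⟩ ×2,  ⟨2 | 1 1 1 1⟩,  ⟨2 | 1 1 1 1 2⟩,  ⟨2 | 1 1 2⟩ ×2,  ⟨2 | 1 2 2⟩,  ⟨2 | 2 2⟩,  ⟨3 | 0⟩ ×2,  ⟨3 | 1⟩ ×3,  ⟨3 | 1 1⟩ ×5,  ⟨3 | 2 2⟩,  ⟨5 | 1⟩ }


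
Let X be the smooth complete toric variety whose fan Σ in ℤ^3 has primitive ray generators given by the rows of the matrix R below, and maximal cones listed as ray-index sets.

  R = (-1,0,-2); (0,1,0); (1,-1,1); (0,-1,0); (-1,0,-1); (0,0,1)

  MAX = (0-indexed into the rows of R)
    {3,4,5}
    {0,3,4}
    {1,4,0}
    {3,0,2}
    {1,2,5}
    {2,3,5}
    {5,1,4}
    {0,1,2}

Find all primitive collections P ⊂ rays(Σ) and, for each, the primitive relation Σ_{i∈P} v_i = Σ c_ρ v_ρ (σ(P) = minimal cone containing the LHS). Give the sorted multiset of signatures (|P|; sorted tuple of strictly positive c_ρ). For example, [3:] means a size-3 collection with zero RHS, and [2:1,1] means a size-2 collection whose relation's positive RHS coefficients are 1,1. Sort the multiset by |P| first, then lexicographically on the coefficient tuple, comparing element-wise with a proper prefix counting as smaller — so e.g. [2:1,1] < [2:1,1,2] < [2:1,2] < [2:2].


|primitive collections| = 3. Relations:

  • {1,3}:  v_{1} + v_{3} = 0  ⇒ sig = [2:]
  • {0,5}:  v_{0} + v_{5} = v_{4}  ⇒ sig = [2:1]
  • {2,4}:  v_{2} + v_{4} = v_{3}  ⇒ sig = [2:1]

so the primitive-relation signature multiset is
{ [2:],  [2:1] ×2 }


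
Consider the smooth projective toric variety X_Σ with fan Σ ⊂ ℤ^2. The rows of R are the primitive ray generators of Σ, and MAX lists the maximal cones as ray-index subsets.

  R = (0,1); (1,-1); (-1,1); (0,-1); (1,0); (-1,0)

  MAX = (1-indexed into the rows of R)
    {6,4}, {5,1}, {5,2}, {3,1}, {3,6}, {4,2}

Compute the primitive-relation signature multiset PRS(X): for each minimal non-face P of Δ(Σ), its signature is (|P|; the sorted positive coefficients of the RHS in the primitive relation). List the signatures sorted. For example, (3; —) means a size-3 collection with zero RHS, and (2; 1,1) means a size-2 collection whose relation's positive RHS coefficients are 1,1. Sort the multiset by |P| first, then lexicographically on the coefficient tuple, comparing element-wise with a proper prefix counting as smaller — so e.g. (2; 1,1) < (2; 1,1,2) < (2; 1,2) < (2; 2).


9 minimal non-faces of Δ(Σ) (on 6 rays):

  {1,4}:  v_{1} + v_{4} = 0 ; sig = (2; —)
  {2,3}:  v_{2} + v_{3} = 0 ; sig = (2; —)
  {5,6}:  v_{5} + v_{6} = 0 ; sig = (2; —)
  {1,2}:  v_{1} + v_{2} = v_{5} ; sig = (2; 1)
  {1,6}:  v_{1} + v_{6} = v_{3} ; sig = (2; 1)
  {2,6}:  v_{2} + v_{6} = v_{4} ; sig = (2; 1)
  {3,4}:  v_{3} + v_{4} = v_{6} ; sig = (2; 1)
  {3,5}:  v_{3} + v_{5} = v_{1} ; sig = (2; 1)
  {4,5}:  v_{4} + v_{5} = v_{2} ; sig = (2; 1)

Hence PRS(X_Σ) =
[(2; —), (2; —), (2; —), (2; 1), (2; 1), (2; 1), (2; 1), (2; 1), (2; 1)]


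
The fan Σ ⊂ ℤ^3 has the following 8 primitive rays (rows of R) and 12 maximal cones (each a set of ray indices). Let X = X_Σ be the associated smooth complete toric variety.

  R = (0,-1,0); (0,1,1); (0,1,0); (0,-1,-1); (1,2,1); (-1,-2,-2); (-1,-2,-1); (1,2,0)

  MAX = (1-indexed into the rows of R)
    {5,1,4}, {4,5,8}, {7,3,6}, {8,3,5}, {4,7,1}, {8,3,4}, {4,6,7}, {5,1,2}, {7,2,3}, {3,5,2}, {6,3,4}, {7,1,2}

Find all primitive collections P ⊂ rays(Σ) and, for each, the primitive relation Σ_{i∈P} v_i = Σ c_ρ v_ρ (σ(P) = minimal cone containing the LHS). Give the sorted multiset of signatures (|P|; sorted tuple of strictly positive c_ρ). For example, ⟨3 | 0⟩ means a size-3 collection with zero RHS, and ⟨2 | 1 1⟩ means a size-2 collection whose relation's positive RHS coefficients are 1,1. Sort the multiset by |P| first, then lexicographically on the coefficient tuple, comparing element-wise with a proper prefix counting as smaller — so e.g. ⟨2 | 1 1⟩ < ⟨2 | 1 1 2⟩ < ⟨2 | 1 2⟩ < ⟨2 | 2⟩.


Δ(Σ) — 8 vertices, 12 min non-faces:

  P={1,3}:  v_{1} + v_{3} = 0  ⟹  sig = ⟨2 | 0⟩
  P={2,4}:  v_{2} + v_{4} = 0  ⟹  sig = ⟨2 | 0⟩
  P={5,7}:  v_{5} + v_{7} = 0  ⟹  sig = ⟨2 | 0⟩
  P={1,6}:  v_{1} + v_{6} = v_{4} + v_{7}  ⟹  sig = ⟨2 | 1 1⟩
  P={1,8}:  v_{1} + v_{8} = v_{4} + v_{5}  ⟹  sig = ⟨2 | 1 1⟩
  P={2,6}:  v_{2} + v_{6} = v_{3} + v_{7}  ⟹  sig = ⟨2 | 1 1⟩
  P={2,8}:  v_{2} + v_{8} = v_{3} + v_{5}  ⟹  sig = ⟨2 | 1 1⟩
  P={5,6}:  v_{5} + v_{6} = v_{3} + v_{4}  ⟹  sig = ⟨2 | 1 1⟩
  P={7,8}:  v_{7} + v_{8} = v_{3} + v_{4}  ⟹  sig = ⟨2 | 1 1⟩
  P={6,8}:  v_{6} + v_{8} = 2·v_{3} + 2·v_{4}  ⟹  sig = ⟨2 | 2 2⟩
  P={3,4,5}:  v_{3} + v_{4} + v_{5} = v_{8}  ⟹  sig = ⟨3 | 1⟩
  P={3,4,7}:  v_{3} + v_{4} + v_{7} = v_{6}  ⟹  sig = ⟨3 | 1⟩

Sorted signature multiset PRS(X):
    ⟨2 | 0⟩
    ⟨2 | 0⟩
    ⟨2 | 0⟩
    ⟨2 | 1 1⟩
    ⟨2 | 1 1⟩
    ⟨2 | 1 1⟩
    ⟨2 | 1 1⟩
    ⟨2 | 1 1⟩
    ⟨2 | 1 1⟩
    ⟨2 | 2 2⟩
    ⟨3 | 1⟩
    ⟨3 | 1⟩


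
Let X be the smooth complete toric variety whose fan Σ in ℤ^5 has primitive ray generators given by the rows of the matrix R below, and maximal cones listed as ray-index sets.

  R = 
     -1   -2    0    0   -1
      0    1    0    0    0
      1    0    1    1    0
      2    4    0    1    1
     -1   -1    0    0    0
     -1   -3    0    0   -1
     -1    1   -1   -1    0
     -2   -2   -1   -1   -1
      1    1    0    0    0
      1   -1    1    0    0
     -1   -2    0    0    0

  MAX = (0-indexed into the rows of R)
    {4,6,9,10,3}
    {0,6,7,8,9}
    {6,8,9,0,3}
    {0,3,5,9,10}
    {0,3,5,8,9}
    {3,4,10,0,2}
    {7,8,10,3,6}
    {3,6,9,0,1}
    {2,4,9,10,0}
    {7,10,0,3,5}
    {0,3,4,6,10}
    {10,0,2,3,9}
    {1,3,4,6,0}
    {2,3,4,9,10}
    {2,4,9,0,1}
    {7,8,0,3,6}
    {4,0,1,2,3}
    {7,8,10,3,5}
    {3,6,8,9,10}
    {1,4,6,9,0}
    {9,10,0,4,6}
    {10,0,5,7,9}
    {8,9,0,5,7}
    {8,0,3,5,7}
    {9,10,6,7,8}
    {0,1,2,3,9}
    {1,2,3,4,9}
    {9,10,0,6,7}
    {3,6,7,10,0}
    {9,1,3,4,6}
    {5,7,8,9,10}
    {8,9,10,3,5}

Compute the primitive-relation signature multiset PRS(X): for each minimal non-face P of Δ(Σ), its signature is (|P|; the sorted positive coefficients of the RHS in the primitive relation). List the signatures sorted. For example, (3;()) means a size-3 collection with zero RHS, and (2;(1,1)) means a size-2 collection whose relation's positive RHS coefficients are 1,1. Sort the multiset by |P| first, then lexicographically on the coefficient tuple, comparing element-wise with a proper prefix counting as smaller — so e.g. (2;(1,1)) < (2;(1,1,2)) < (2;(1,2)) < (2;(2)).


|primitive collections| = 16. Relations:

  {4,8}:  v_{4} + v_{8} = 0  ⟹  sig = (2;())
  {1,5}:  v_{1} + v_{5} = v_{0}  ⟹  sig = (2;(1))
  {1,10}:  v_{1} + v_{10} = v_{4}  ⟹  sig = (2;(1))
  {2,6}:  v_{2} + v_{6} = v_{1}  ⟹  sig = (2;(1))
  {2,7}:  v_{2} + v_{7} = v_{0}  ⟹  sig = (2;(1))
  {5,6}:  v_{5} + v_{6} = v_{7}  ⟹  sig = (2;(1))
  {1,7}:  v_{1} + v_{7} = v_{0} + v_{6}  ⟹  sig = (2;(1,1))
  {4,5}:  v_{4} + v_{5} = v_{0} + v_{10}  ⟹  sig = (2;(1,1))
  {2,8}:  v_{2} + v_{8} = v_{0} + v_{3} + v_{9}  ⟹  sig = (2;(1,1,1))
  {4,7}:  v_{4} + v_{7} = v_{0} + v_{6} + v_{10}  ⟹  sig = (2;(1,1,1))
  {1,8}:  v_{1} + v_{8} = v_{0} + v_{3} + v_{6} + v_{9}  ⟹  sig = (2;(1,1,1,1))
  {2,5}:  v_{2} + v_{5} = 2·v_{0} + v_{3} + v_{9} + v_{10}  ⟹  sig = (2;(1,1,1,2))
  {0,8,10}:  v_{0} + v_{8} + v_{10} = v_{5}  ⟹  sig = (3;(1))
  {3,7,9}:  v_{3} + v_{7} + v_{9} = v_{8}  ⟹  sig = (3;(1))
  {0,3,4,9}:  v_{0} + v_{3} + v_{4} + v_{9} = v_{2}  ⟹  sig = (4;(1))
  {0,3,6,9,10}:  v_{0} + v_{3} + v_{6} + v_{9} + v_{10} = 0  ⟹  sig = (5;())

Hence PRS(X_Σ) =
    (2;())
    (2;(1))
    (2;(1))
    (2;(1))
    (2;(1))
    (2;(1))
    (2;(1,1))
    (2;(1,1))
    (2;(1,1,1))
    (2;(1,1,1))
    (2;(1,1,1,1))
    (2;(1,1,1,2))
    (3;(1))
    (3;(1))
    (4;(1))
    (5;())


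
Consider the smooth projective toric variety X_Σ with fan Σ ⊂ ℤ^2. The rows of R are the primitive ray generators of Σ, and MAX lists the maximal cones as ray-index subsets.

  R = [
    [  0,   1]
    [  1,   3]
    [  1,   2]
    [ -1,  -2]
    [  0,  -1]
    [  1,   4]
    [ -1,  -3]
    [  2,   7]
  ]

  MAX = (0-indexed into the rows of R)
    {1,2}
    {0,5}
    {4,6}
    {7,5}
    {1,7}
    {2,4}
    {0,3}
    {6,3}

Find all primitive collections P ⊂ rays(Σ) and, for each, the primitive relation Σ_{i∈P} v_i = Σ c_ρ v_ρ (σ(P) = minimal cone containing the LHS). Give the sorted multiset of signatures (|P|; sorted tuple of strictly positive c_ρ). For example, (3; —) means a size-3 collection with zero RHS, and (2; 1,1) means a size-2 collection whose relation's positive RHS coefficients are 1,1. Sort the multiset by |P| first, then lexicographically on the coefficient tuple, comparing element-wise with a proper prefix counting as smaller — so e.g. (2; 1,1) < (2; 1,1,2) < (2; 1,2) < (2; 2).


20 minimal non-faces of Δ(Σ) (on 8 rays):

  {0,4}:  v_{0} + v_{4} = 0  ⇒ sig = (2; —)
  {1,6}:  v_{1} + v_{6} = 0  ⇒ sig = (2; —)
  {2,3}:  v_{2} + v_{3} = 0  ⇒ sig = (2; —)
  {0,1}:  v_{0} + v_{1} = v_{5}  ⇒ sig = (2; 1)
  {0,2}:  v_{0} + v_{2} = v_{1}  ⇒ sig = (2; 1)
  {0,6}:  v_{0} + v_{6} = v_{3}  ⇒ sig = (2; 1)
  {1,3}:  v_{1} + v_{3} = v_{0}  ⇒ sig = (2; 1)
  {1,4}:  v_{1} + v_{4} = v_{2}  ⇒ sig = (2; 1)
  {1,5}:  v_{1} + v_{5} = v_{7}  ⇒ sig = (2; 1)
  {2,6}:  v_{2} + v_{6} = v_{4}  ⇒ sig = (2; 1)
  {3,4}:  v_{3} + v_{4} = v_{6}  ⇒ sig = (2; 1)
  {4,5}:  v_{4} + v_{5} = v_{1}  ⇒ sig = (2; 1)
  {5,6}:  v_{5} + v_{6} = v_{0}  ⇒ sig = (2; 1)
  {6,7}:  v_{6} + v_{7} = v_{5}  ⇒ sig = (2; 1)
  {3,7}:  v_{3} + v_{7} = v_{0} + v_{5}  ⇒ sig = (2; 1,1)
  {0,7}:  v_{0} + v_{7} = 2·v_{5}  ⇒ sig = (2; 2)
  {2,5}:  v_{2} + v_{5} = 2·v_{1}  ⇒ sig = (2; 2)
  {3,5}:  v_{3} + v_{5} = 2·v_{0}  ⇒ sig = (2; 2)
  {4,7}:  v_{4} + v_{7} = 2·v_{1}  ⇒ sig = (2; 2)
  {2,7}:  v_{2} + v_{7} = 3·v_{1}  ⇒ sig = (2; 3)

Hence PRS(X_Σ) =
    (2; —)
    (2; —)
    (2; —)
    (2; 1)
    (2; 1)
    (2; 1)
    (2; 1)
    (2; 1)
    (2; 1)
    (2; 1)
    (2; 1)
    (2; 1)
    (2; 1)
    (2; 1)
    (2; 1,1)
    (2; 2)
    (2; 2)
    (2; 2)
    (2; 2)
    (2; 3)


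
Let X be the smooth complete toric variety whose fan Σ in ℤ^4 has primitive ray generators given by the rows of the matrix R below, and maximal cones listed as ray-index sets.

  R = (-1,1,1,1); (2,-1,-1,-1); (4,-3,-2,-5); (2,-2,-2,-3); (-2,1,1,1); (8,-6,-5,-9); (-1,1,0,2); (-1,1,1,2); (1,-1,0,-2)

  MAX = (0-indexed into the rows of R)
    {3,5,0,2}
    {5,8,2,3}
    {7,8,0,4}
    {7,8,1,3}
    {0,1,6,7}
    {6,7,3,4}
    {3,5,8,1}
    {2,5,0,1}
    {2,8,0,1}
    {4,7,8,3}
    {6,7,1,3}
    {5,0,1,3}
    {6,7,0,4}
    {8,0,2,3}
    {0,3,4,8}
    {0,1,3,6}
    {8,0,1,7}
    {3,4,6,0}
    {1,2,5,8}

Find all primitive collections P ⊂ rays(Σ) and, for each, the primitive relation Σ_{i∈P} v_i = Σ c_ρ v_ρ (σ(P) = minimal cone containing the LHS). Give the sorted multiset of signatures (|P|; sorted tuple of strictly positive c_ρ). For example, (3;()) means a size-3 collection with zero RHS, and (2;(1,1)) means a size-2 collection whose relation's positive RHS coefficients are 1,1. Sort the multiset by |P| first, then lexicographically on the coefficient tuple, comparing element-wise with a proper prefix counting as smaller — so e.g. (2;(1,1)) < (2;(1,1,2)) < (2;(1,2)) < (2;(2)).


Primitive collections (12):

  P = {1,4}:  v_{1} + v_{4} = 0  ⇒ sig = (2;())
  P = {6,8}:  v_{6} + v_{8} = 0  ⇒ sig = (2;())
  P = {2,7}:  v_{2} + v_{7} = v_{1} + v_{8}  ⇒ sig = (2;(1,1))
  P = {4,5}:  v_{4} + v_{5} = v_{2} + v_{3}  ⇒ sig = (2;(1,1))
  P = {2,4}:  v_{2} + v_{4} = v_{0} + v_{3} + v_{8}  ⇒ sig = (2;(1,1,1))
  P = {2,6}:  v_{2} + v_{6} = v_{0} + v_{1} + v_{3}  ⇒ sig = (2;(1,1,1))
  P = {5,7}:  v_{5} + v_{7} = 2·v_{1} + v_{3} + v_{8}  ⇒ sig = (2;(1,1,2))
  P = {5,6}:  v_{5} + v_{6} = v_{0} + 2·v_{1} + 2·v_{3}  ⇒ sig = (2;(1,2,2))
  P = {0,3,7}:  v_{0} + v_{3} + v_{7} = 0  ⇒ sig = (3;())
  P = {1,2,3}:  v_{1} + v_{2} + v_{3} = v_{5}  ⇒ sig = (3;(1))
  P = {0,5,8}:  v_{0} + v_{5} + v_{8} = 2·v_{2}  ⇒ sig = (3;(2))
  P = {0,1,3,8}:  v_{0} + v_{1} + v_{3} + v_{8} = v_{2}  ⇒ sig = (4;(1))

Sorted signature multiset PRS(X):
    (2;())
    (2;())
    (2;(1,1))
    (2;(1,1))
    (2;(1,1,1))
    (2;(1,1,1))
    (2;(1,1,2))
    (2;(1,2,2))
    (3;())
    (3;(1))
    (3;(2))
    (4;(1))


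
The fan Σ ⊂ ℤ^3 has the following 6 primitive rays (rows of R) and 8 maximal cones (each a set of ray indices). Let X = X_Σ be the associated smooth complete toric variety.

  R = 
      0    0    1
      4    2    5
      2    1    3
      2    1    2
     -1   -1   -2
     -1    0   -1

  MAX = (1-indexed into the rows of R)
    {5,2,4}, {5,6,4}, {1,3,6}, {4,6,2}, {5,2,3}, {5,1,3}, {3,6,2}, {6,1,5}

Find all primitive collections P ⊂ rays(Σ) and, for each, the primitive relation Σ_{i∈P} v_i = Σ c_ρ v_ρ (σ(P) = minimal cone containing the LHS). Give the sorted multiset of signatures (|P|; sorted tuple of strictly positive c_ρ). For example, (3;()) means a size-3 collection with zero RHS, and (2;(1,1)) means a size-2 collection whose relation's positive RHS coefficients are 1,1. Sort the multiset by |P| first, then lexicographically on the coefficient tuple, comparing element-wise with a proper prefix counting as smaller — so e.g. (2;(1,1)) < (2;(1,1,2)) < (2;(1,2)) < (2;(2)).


The 5 primitive collections of Σ (r=6, n=3):

  • {1,4}:  v_{1} + v_{4} = v_{3}  ⟹  sig = (2;(1))
  • {3,4}:  v_{3} + v_{4} = v_{2}  ⟹  sig = (2;(1))
  • {1,2}:  v_{1} + v_{2} = 2·v_{3}  ⟹  sig = (2;(2))
  • {3,5,6}:  v_{3} + v_{5} + v_{6} = 0  ⟹  sig = (3;())
  • {2,5,6}:  v_{2} + v_{5} + v_{6} = v_{4}  ⟹  sig = (3;(1))

Sorted signature multiset PRS(X):
    |P|=2: 3 collections, coeffs (1), (1), (2)
    |P|=3: 2 collections, coeffs (), (1)


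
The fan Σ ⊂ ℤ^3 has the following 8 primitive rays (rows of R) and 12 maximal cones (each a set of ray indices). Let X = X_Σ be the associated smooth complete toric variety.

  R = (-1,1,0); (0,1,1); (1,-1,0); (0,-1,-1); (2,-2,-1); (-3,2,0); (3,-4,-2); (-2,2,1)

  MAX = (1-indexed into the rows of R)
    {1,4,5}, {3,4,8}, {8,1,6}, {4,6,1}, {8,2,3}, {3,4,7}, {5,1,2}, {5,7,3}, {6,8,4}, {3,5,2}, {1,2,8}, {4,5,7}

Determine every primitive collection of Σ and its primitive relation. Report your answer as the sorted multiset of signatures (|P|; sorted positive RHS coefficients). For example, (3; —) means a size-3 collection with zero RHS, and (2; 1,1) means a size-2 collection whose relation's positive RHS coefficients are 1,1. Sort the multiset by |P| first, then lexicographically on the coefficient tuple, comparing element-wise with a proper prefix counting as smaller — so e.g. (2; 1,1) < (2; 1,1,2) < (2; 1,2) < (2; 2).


12 collections generate NE(X_Σ); each relation:

  • {1,3}:  v_{1} + v_{3} = 0  ⇒ sig = (2; —)
  • {2,4}:  v_{2} + v_{4} = 0  ⇒ sig = (2; —)
  • {5,8}:  v_{5} + v_{8} = 0  ⇒ sig = (2; —)
  • {1,7}:  v_{1} + v_{7} = v_{4} + v_{5}  ⇒ sig = (2; 1,1)
  • {2,6}:  v_{2} + v_{6} = v_{1} + v_{8}  ⇒ sig = (2; 1,1)
  • {2,7}:  v_{2} + v_{7} = v_{3} + v_{5}  ⇒ sig = (2; 1,1)
  • {3,6}:  v_{3} + v_{6} = v_{4} + v_{8}  ⇒ sig = (2; 1,1)
  • {5,6}:  v_{5} + v_{6} = v_{1} + v_{4}  ⇒ sig = (2; 1,1)
  • {7,8}:  v_{7} + v_{8} = v_{3} + v_{4}  ⇒ sig = (2; 1,1)
  • {6,7}:  v_{6} + v_{7} = 2·v_{4}  ⇒ sig = (2; 2)
  • {1,4,8}:  v_{1} + v_{4} + v_{8} = v_{6}  ⇒ sig = (3; 1)
  • {3,4,5}:  v_{3} + v_{4} + v_{5} = v_{7}  ⇒ sig = (3; 1)

so the primitive-relation signature multiset is
{ (2; —) ×3,  (2; 1,1) ×6,  (2; 2),  (3; 1) ×2 }


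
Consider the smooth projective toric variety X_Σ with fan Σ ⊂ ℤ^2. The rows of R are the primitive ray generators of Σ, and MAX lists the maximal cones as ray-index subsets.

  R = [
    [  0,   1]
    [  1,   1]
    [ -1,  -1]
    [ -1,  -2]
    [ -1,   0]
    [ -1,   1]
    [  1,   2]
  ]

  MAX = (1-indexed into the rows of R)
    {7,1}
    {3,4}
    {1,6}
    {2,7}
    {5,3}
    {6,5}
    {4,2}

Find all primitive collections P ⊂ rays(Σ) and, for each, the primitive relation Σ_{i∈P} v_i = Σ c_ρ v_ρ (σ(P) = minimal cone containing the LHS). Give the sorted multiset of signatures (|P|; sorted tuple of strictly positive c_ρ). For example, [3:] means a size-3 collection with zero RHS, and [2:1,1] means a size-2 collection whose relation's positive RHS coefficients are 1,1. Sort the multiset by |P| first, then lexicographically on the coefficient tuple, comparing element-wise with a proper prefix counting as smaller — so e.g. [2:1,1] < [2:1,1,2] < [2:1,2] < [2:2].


Δ(Σ) — 7 vertices, 14 min non-faces:

  • {2,3}:  v_{2} + v_{3} = 0  ⇒ sig = [2:]
  • {4,7}:  v_{4} + v_{7} = 0  ⇒ sig = [2:]
  • {1,2}:  v_{1} + v_{2} = v_{7}  ⇒ sig = [2:1]
  • {1,3}:  v_{1} + v_{3} = v_{5}  ⇒ sig = [2:1]
  • {1,4}:  v_{1} + v_{4} = v_{3}  ⇒ sig = [2:1]
  • {1,5}:  v_{1} + v_{5} = v_{6}  ⇒ sig = [2:1]
  • {2,5}:  v_{2} + v_{5} = v_{1}  ⇒ sig = [2:1]
  • {3,7}:  v_{3} + v_{7} = v_{1}  ⇒ sig = [2:1]
  • {4,6}:  v_{4} + v_{6} = v_{3} + v_{5}  ⇒ sig = [2:1,1]
  • {2,6}:  v_{2} + v_{6} = 2·v_{1}  ⇒ sig = [2:2]
  • {3,6}:  v_{3} + v_{6} = 2·v_{5}  ⇒ sig = [2:2]
  • {4,5}:  v_{4} + v_{5} = 2·v_{3}  ⇒ sig = [2:2]
  • {5,7}:  v_{5} + v_{7} = 2·v_{1}  ⇒ sig = [2:2]
  • {6,7}:  v_{6} + v_{7} = 3·v_{1}  ⇒ sig = [2:3]

Signatures (|P|; sorted positive RHS coefficients), sorted:
    [2:]
    [2:]
    [2:1]
    [2:1]
    [2:1]
    [2:1]
    [2:1]
    [2:1]
    [2:1,1]
    [2:2]
    [2:2]
    [2:2]
    [2:2]
    [2:3]


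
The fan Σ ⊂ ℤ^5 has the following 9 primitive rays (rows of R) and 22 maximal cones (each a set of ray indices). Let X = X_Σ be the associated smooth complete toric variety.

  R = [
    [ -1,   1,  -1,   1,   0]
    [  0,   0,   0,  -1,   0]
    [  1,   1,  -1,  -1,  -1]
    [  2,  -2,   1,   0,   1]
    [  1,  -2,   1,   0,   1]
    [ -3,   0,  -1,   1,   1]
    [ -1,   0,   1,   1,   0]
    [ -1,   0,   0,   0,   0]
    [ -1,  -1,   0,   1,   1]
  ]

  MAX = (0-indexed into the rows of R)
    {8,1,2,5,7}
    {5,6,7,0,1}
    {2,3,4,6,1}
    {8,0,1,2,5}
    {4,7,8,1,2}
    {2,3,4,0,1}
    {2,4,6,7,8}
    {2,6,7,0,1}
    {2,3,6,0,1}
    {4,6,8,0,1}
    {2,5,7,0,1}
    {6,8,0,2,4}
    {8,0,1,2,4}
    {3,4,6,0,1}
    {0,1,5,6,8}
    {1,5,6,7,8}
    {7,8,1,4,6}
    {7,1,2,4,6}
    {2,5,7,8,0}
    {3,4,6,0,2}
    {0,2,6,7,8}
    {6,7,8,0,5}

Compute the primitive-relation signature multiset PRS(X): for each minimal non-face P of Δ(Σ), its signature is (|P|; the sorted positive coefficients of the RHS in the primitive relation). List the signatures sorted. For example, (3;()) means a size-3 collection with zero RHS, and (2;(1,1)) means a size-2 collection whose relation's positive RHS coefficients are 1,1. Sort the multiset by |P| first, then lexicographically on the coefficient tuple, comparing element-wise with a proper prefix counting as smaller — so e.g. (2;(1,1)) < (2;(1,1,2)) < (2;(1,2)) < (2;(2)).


The 9 primitive collections of Σ (r=9, n=5):

  • {3,7}:  v_{3} + v_{7} = v_{4}  ⟹  sig = (2;(1))
  • {3,5}:  v_{3} + v_{5} = v_{0} + v_{1} + v_{4} + v_{8}  ⟹  sig = (2;(1,1,1,1))
  • {3,8}:  v_{3} + v_{8} = v_{0} + 2·v_{4}  ⟹  sig = (2;(1,2))
  • {4,5}:  v_{4} + v_{5} = v_{1} + 2·v_{8}  ⟹  sig = (2;(1,2))
  • {0,4,7}:  v_{0} + v_{4} + v_{7} = v_{8}  ⟹  sig = (3;(1))
  • {2,5,6}:  v_{2} + v_{5} + v_{6} = v_{0} + 2·v_{7}  ⟹  sig = (3;(1,2))
  • {0,1,7,8}:  v_{0} + v_{1} + v_{7} + v_{8} = v_{5}  ⟹  sig = (4;(1))
  • {1,2,6,8}:  v_{1} + v_{2} + v_{6} + v_{8} = v_{7}  ⟹  sig = (4;(1))
  • {0,1,2,4,6}:  v_{0} + v_{1} + v_{2} + v_{4} + v_{6} = 0  ⟹  sig = (5;())

so the primitive-relation signature multiset is
    (2;(1))
    (2;(1,1,1,1))
    (2;(1,2))
    (2;(1,2))
    (3;(1))
    (3;(1,2))
    (4;(1))
    (4;(1))
    (5;())


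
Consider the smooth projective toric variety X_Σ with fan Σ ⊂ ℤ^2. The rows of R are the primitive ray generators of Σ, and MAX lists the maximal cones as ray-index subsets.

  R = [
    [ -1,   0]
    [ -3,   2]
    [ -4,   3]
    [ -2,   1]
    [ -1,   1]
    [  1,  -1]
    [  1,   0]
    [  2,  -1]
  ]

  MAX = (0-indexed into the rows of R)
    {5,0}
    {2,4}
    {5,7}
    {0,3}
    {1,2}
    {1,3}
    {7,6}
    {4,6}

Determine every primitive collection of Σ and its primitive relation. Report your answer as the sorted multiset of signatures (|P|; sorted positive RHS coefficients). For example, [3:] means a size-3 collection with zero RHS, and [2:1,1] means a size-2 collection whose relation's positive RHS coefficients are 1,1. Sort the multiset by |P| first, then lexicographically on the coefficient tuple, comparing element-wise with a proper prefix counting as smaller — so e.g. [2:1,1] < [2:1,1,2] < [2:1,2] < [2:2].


The 20 primitive collections of Σ (r=8, n=2):

  P={0,6}:  v_{0} + v_{6} = 0  ⇒ sig = [2:]
  P={3,7}:  v_{3} + v_{7} = 0  ⇒ sig = [2:]
  P={4,5}:  v_{4} + v_{5} = 0  ⇒ sig = [2:]
  P={0,4}:  v_{0} + v_{4} = v_{3}  ⇒ sig = [2:1]
  P={0,7}:  v_{0} + v_{7} = v_{5}  ⇒ sig = [2:1]
  P={1,4}:  v_{1} + v_{4} = v_{2}  ⇒ sig = [2:1]
  P={1,5}:  v_{1} + v_{5} = v_{3}  ⇒ sig = [2:1]
  P={1,7}:  v_{1} + v_{7} = v_{4}  ⇒ sig = [2:1]
  P={2,5}:  v_{2} + v_{5} = v_{1}  ⇒ sig = [2:1]
  P={3,4}:  v_{3} + v_{4} = v_{1}  ⇒ sig = [2:1]
  P={3,5}:  v_{3} + v_{5} = v_{0}  ⇒ sig = [2:1]
  P={3,6}:  v_{3} + v_{6} = v_{4}  ⇒ sig = [2:1]
  P={4,7}:  v_{4} + v_{7} = v_{6}  ⇒ sig = [2:1]
  P={5,6}:  v_{5} + v_{6} = v_{7}  ⇒ sig = [2:1]
  P={0,2}:  v_{0} + v_{2} = v_{1} + v_{3}  ⇒ sig = [2:1,1]
  P={0,1}:  v_{0} + v_{1} = 2·v_{3}  ⇒ sig = [2:2]
  P={1,6}:  v_{1} + v_{6} = 2·v_{4}  ⇒ sig = [2:2]
  P={2,3}:  v_{2} + v_{3} = 2·v_{1}  ⇒ sig = [2:2]
  P={2,7}:  v_{2} + v_{7} = 2·v_{4}  ⇒ sig = [2:2]
  P={2,6}:  v_{2} + v_{6} = 3·v_{4}  ⇒ sig = [2:3]

Hence PRS(X_Σ) =
    |P|=2: 20 collections, coeffs (), (), (), (1), (1), (1), (1), (1), (1), (1), (1), (1), (1), (1), (1,1), (2), (2), (2), (2), (3)


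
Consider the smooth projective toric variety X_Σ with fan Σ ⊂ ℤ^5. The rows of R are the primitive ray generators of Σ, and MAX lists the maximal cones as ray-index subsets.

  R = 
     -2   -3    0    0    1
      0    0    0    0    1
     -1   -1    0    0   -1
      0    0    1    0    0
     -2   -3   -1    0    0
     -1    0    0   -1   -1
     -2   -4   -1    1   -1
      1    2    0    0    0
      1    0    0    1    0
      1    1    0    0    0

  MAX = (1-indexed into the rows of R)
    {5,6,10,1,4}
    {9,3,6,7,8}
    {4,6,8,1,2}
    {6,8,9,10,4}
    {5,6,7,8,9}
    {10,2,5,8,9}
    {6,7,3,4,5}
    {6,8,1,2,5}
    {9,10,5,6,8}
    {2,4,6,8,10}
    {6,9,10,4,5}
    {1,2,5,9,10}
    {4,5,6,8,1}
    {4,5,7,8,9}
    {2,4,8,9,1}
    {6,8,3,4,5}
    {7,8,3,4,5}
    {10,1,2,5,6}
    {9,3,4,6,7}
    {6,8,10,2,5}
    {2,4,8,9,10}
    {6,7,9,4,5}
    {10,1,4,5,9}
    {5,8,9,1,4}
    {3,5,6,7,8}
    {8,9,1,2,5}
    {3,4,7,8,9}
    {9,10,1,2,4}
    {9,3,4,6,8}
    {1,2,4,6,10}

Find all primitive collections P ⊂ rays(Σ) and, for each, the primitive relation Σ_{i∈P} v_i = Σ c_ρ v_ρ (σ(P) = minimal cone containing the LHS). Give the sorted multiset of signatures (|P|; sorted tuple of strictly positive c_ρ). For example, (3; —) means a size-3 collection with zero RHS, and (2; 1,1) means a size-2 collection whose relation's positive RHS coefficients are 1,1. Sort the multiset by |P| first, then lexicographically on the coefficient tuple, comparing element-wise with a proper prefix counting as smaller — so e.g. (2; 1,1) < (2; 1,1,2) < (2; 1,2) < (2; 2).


|primitive collections| = 14. Relations:

  P={3,10}:  v_{3} + v_{10} = v_{6} + v_{9}  ⇒ sig = (2; 1,1)
  P={2,3}:  v_{2} + v_{3} = v_{4} + v_{5} + v_{8}  ⇒ sig = (2; 1,1,1)
  P={2,7}:  v_{2} + v_{7} = v_{4} + 2·v_{5} + v_{8} + v_{9}  ⇒ sig = (2; 1,1,1,2)
  P={7,10}:  v_{7} + v_{10} = v_{5} + v_{6} + 2·v_{9}  ⇒ sig = (2; 1,1,2)
  P={1,7}:  v_{1} + v_{7} = 2·v_{4} + 3·v_{5} + v_{8} + v_{9}  ⇒ sig = (2; 1,1,2,3)
  P={1,3}:  v_{1} + v_{3} = 2·v_{4} + 2·v_{5} + v_{8}  ⇒ sig = (2; 1,2,2)
  P={2,6,9}:  v_{2} + v_{6} + v_{9} = 0  ⇒ sig = (3; —)
  P={1,8,10}:  v_{1} + v_{8} + v_{10} = v_{2}  ⇒ sig = (3; 1)
  P={2,4,5}:  v_{2} + v_{4} + v_{5} = v_{1}  ⇒ sig = (3; 1)
  P={3,5,9}:  v_{3} + v_{5} + v_{9} = v_{7}  ⇒ sig = (3; 1)
  P={1,6,9}:  v_{1} + v_{6} + v_{9} = v_{4} + v_{5}  ⇒ sig = (3; 1,1)
  P={4,5,8,10}:  v_{4} + v_{5} + v_{8} + v_{10} = 0  ⇒ sig = (4; —)
  P={4,6,7,8}:  v_{4} + v_{6} + v_{7} + v_{8} = 2·v_{3}  ⇒ sig = (4; 2)
  P={4,5,6,8,9}:  v_{4} + v_{5} + v_{6} + v_{8} + v_{9} = v_{3}  ⇒ sig = (5; 1)

Hence PRS(X_Σ) =
[(2; 1,1), (2; 1,1,1), (2; 1,1,1,2), (2; 1,1,2), (2; 1,1,2,3), (2; 1,2,2), (3; —), (3; 1), (3; 1), (3; 1), (3; 1,1), (4; —), (4; 2), (5; 1)]


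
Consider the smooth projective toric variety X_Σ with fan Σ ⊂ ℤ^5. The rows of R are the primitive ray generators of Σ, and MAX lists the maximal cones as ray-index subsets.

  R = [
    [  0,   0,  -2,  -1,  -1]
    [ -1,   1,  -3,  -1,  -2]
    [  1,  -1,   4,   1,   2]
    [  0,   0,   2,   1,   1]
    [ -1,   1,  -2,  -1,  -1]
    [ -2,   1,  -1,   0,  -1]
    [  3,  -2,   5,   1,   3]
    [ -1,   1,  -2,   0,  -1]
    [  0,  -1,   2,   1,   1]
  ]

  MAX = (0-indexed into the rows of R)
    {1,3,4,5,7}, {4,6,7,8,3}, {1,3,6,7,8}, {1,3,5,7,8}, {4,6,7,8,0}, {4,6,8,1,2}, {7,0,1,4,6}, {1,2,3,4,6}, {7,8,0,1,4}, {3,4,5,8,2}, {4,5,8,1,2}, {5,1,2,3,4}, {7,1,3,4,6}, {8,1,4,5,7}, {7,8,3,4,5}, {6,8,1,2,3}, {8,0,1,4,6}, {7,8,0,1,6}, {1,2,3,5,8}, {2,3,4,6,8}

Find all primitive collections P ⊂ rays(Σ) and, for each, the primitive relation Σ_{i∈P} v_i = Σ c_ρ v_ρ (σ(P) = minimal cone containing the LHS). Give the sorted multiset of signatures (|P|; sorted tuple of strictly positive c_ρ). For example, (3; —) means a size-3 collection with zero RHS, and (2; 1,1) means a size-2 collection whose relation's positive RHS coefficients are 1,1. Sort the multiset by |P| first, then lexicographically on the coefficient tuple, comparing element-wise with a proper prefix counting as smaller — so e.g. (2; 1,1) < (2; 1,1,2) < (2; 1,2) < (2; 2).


7 minimal non-faces of Δ(Σ) (on 9 rays):

  P = {0,3}:  v_{0} + v_{3} = 0 ; sig = (2; —)
  P = {2,7}:  v_{2} + v_{7} = v_{3} ; sig = (2; 1)
  P = {5,6}:  v_{5} + v_{6} = v_{2} ; sig = (2; 1)
  P = {0,5}:  v_{0} + v_{5} = v_{1} + v_{4} + v_{8} ; sig = (2; 1,1,1)
  P = {0,2}:  v_{0} + v_{2} = v_{1} + v_{4} + v_{6} + v_{8} ; sig = (2; 1,1,1,1)
  P = {1,3,4,8}:  v_{1} + v_{3} + v_{4} + v_{8} = v_{5} ; sig = (4; 1)
  P = {1,4,6,7,8}:  v_{1} + v_{4} + v_{6} + v_{7} + v_{8} = 0 ; sig = (5; —)

Signatures (|P|; sorted positive RHS coefficients), sorted:
{ (2; —),  (2; 1) ×2,  (2; 1,1,1),  (2; 1,1,1,1),  (4; 1),  (5; —) }


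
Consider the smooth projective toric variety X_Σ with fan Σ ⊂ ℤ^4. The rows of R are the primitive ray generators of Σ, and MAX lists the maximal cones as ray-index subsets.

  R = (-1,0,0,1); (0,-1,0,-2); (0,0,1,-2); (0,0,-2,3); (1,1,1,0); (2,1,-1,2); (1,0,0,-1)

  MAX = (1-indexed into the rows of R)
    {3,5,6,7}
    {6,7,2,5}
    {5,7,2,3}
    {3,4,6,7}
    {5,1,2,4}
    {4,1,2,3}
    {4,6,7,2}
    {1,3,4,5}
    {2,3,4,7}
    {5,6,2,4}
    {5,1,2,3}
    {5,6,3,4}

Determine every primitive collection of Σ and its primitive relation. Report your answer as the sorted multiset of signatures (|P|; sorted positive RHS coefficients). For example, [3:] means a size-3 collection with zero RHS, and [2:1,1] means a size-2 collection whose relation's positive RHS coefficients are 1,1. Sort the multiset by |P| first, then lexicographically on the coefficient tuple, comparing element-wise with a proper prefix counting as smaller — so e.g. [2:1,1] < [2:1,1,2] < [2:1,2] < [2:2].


Primitive collections (5):

  {1,7}:  v_{1} + v_{7} = 0  →  sig = [2:]
  {1,6}:  v_{1} + v_{6} = v_{4} + v_{5}  →  sig = [2:1,1]
  {4,5,7}:  v_{4} + v_{5} + v_{7} = v_{6}  →  sig = [3:1]
  {2,3,6}:  v_{2} + v_{3} + v_{6} = 2·v_{7}  →  sig = [3:2]
  {2,3,4,5}:  v_{2} + v_{3} + v_{4} + v_{5} = v_{7}  →  sig = [4:1]

so the primitive-relation signature multiset is
    [2:]
    [2:1,1]
    [3:1]
    [3:2]
    [4:1]


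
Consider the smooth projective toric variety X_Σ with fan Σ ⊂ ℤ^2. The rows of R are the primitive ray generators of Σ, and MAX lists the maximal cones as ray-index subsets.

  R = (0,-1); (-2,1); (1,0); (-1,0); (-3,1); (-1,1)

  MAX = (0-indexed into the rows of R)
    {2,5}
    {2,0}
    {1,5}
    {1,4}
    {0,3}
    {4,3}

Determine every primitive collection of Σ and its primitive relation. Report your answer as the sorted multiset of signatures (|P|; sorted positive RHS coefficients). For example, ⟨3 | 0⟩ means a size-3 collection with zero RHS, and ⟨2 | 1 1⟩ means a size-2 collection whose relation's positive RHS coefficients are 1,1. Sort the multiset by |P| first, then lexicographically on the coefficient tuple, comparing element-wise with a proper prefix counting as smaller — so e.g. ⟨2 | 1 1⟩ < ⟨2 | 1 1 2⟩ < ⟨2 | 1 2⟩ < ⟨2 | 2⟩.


9 minimal non-faces of Δ(Σ) (on 6 rays):

  P={2,3}:  v_{2} + v_{3} = 0 — sig = ⟨2 | 0⟩
  P={0,5}:  v_{0} + v_{5} = v_{3} — sig = ⟨2 | 1⟩
  P={1,2}:  v_{1} + v_{2} = v_{5} — sig = ⟨2 | 1⟩
  P={1,3}:  v_{1} + v_{3} = v_{4} — sig = ⟨2 | 1⟩
  P={2,4}:  v_{2} + v_{4} = v_{1} — sig = ⟨2 | 1⟩
  P={3,5}:  v_{3} + v_{5} = v_{1} — sig = ⟨2 | 1⟩
  P={0,1}:  v_{0} + v_{1} = 2·v_{3} — sig = ⟨2 | 2⟩
  P={4,5}:  v_{4} + v_{5} = 2·v_{1} — sig = ⟨2 | 2⟩
  P={0,4}:  v_{0} + v_{4} = 3·v_{3} — sig = ⟨2 | 3⟩

Hence PRS(X_Σ) =
{ ⟨2 | 0⟩,  ⟨2 | 1⟩ ×5,  ⟨2 | 2⟩ ×2,  ⟨2 | 3⟩ }


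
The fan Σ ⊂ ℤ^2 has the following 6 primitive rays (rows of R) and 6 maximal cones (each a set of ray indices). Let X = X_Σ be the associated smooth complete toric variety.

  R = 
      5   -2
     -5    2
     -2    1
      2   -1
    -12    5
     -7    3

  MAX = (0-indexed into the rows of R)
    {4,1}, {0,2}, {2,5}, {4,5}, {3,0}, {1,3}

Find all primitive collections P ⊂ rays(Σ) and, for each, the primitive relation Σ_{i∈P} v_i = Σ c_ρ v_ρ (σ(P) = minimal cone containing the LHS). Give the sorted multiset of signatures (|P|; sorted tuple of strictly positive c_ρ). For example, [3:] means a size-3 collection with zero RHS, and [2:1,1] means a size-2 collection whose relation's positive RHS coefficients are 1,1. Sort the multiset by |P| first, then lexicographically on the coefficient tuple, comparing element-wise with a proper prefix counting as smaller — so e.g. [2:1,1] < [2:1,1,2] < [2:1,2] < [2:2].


|primitive collections| = 9. Relations:

  • {0,1}:  v_{0} + v_{1} = 0  ⟹  sig = [2:]
  • {2,3}:  v_{2} + v_{3} = 0  ⟹  sig = [2:]
  • {0,4}:  v_{0} + v_{4} = v_{5}  ⟹  sig = [2:1]
  • {0,5}:  v_{0} + v_{5} = v_{2}  ⟹  sig = [2:1]
  • {1,2}:  v_{1} + v_{2} = v_{5}  ⟹  sig = [2:1]
  • {1,5}:  v_{1} + v_{5} = v_{4}  ⟹  sig = [2:1]
  • {3,5}:  v_{3} + v_{5} = v_{1}  ⟹  sig = [2:1]
  • {2,4}:  v_{2} + v_{4} = 2·v_{5}  ⟹  sig = [2:2]
  • {3,4}:  v_{3} + v_{4} = 2·v_{1}  ⟹  sig = [2:2]

Sorted signature multiset PRS(X):
    [2:]
    [2:]
    [2:1]
    [2:1]
    [2:1]
    [2:1]
    [2:1]
    [2:2]
    [2:2]


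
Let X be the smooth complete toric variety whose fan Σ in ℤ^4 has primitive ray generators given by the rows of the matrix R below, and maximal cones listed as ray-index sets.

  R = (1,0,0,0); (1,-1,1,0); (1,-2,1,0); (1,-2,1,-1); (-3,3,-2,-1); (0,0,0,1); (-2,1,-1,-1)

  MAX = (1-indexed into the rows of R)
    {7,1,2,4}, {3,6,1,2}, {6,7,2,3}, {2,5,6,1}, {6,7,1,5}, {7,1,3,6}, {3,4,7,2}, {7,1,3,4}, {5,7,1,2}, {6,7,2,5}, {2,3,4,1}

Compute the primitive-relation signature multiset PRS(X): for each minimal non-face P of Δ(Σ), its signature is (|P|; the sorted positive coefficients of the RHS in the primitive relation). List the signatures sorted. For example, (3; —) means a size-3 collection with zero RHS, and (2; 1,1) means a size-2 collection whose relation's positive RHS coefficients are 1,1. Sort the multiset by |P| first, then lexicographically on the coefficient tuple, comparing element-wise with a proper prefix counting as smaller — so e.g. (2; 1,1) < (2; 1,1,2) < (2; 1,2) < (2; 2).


Primitive collections (5):

  P={3,5}:  v_{3} + v_{5} = v_{7} ; sig = (2; 1)
  P={4,6}:  v_{4} + v_{6} = v_{3} ; sig = (2; 1)
  P={4,5}:  v_{4} + v_{5} = v_{1} + v_{2} + 2·v_{7} ; sig = (2; 1,1,2)
  P={1,2,6,7}:  v_{1} + v_{2} + v_{6} + v_{7} = 0 ; sig = (4; —)
  P={1,2,3,7}:  v_{1} + v_{2} + v_{3} + v_{7} = v_{4} ; sig = (4; 1)

Signatures (|P|; sorted positive RHS coefficients), sorted:
{ (2; 1) ×2,  (2; 1,1,2),  (4; —),  (4; 1) }


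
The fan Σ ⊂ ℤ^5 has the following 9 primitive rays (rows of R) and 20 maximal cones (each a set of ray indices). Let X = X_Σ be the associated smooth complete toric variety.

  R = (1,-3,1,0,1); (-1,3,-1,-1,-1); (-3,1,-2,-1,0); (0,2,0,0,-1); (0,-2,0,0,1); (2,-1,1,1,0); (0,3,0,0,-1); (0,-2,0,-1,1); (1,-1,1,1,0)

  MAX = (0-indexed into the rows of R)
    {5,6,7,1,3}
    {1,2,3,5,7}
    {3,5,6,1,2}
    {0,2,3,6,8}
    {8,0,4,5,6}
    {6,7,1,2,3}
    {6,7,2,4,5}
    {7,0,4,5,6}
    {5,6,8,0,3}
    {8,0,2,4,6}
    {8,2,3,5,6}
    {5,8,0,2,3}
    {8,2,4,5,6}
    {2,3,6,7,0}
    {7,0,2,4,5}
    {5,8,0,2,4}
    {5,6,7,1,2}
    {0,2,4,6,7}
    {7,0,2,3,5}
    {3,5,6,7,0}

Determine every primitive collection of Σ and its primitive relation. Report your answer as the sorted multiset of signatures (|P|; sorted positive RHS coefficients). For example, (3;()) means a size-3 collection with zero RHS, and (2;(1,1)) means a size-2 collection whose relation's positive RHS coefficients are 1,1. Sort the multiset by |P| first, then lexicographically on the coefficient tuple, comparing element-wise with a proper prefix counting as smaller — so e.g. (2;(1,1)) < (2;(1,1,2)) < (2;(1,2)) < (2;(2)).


7 minimal non-faces of Δ(Σ) (on 9 rays):

  P={3,4}:  v_{3} + v_{4} = 0  so sig = (2;())
  P={1,8}:  v_{1} + v_{8} = v_{3}  so sig = (2;(1))
  P={7,8}:  v_{7} + v_{8} = v_{0}  so sig = (2;(1))
  P={0,1}:  v_{0} + v_{1} = v_{3} + v_{7}  so sig = (2;(1,1))
  P={1,4}:  v_{1} + v_{4} = v_{2} + v_{5} + v_{6} + v_{7}  so sig = (2;(1,1,1,1))
  P={0,2,5,6}:  v_{0} + v_{2} + v_{5} + v_{6} = 0  so sig = (4;())
  P={2,3,5,6,7}:  v_{2} + v_{3} + v_{5} + v_{6} + v_{7} = v_{1}  so sig = (5;(1))

so the primitive-relation signature multiset is
    (2;())
    (2;(1))
    (2;(1))
    (2;(1,1))
    (2;(1,1,1,1))
    (4;())
    (5;(1))


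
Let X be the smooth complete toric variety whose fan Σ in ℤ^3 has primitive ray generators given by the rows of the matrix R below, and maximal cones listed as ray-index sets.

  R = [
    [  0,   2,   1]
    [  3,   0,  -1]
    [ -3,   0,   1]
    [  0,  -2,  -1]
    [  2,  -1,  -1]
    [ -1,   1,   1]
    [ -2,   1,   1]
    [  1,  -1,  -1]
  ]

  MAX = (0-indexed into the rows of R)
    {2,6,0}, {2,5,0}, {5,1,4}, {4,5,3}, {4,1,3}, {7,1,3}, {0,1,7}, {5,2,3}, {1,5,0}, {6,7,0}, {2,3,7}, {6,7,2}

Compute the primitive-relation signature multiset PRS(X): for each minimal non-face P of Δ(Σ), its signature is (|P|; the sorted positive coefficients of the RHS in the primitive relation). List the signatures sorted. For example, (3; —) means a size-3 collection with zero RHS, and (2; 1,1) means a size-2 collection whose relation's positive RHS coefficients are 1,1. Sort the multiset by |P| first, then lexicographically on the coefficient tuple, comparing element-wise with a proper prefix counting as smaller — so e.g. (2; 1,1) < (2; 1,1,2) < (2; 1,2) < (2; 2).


12 minimal non-faces of Δ(Σ) (on 8 rays):

  {0,3}:  v_{0} + v_{3} = 0  ⇒ sig = (2; —)
  {1,2}:  v_{1} + v_{2} = 0  ⇒ sig = (2; —)
  {4,6}:  v_{4} + v_{6} = 0  ⇒ sig = (2; —)
  {5,7}:  v_{5} + v_{7} = 0  ⇒ sig = (2; —)
  {0,4}:  v_{0} + v_{4} = v_{1} + v_{5}  ⇒ sig = (2; 1,1)
  {1,6}:  v_{1} + v_{6} = v_{0} + v_{7}  ⇒ sig = (2; 1,1)
  {2,4}:  v_{2} + v_{4} = v_{3} + v_{5}  ⇒ sig = (2; 1,1)
  {3,6}:  v_{3} + v_{6} = v_{2} + v_{7}  ⇒ sig = (2; 1,1)
  {4,7}:  v_{4} + v_{7} = v_{1} + v_{3}  ⇒ sig = (2; 1,1)
  {5,6}:  v_{5} + v_{6} = v_{0} + v_{2}  ⇒ sig = (2; 1,1)
  {0,2,7}:  v_{0} + v_{2} + v_{7} = v_{6}  ⇒ sig = (3; 1)
  {1,3,5}:  v_{1} + v_{3} + v_{5} = v_{4}  ⇒ sig = (3; 1)

Sorted signature multiset PRS(X):
[(2; —), (2; —), (2; —), (2; —), (2; 1,1), (2; 1,1), (2; 1,1), (2; 1,1), (2; 1,1), (2; 1,1), (3; 1), (3; 1)]
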